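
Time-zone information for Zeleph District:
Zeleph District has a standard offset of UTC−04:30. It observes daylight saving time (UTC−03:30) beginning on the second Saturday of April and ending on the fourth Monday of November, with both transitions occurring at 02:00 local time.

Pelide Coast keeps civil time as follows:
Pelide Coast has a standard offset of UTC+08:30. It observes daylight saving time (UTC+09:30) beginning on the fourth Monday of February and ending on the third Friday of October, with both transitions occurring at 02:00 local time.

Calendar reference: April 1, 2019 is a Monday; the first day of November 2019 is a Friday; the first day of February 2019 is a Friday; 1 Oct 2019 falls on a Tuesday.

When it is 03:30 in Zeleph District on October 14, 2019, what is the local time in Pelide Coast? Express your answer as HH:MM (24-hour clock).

1 April 2019 is a Monday, so the first Saturday is April 6 and the second is April 13.
1 November 2019 is a Friday, so the first Monday is November 4 and the fourth is November 25.
October 14, 2019 lies within the daylight-saving period (13 April – 25 November), so Zeleph District is on daylight time, UTC−03:30.
03:30 Zeleph District + 3h30m = 07:00 UTC.
1 February 2019 is a Friday, so the first Monday is February 4 and the fourth is February 25.
1 October 2019 is a Tuesday, so the first Friday is October 4 and the third is October 18.
At the standard offset (UTC+08:30), 07:00 UTC + 8h30m = 15:30 Pelide Coast standard time.
The standard-time date in Pelide Coast, October 14, 2019, falls between 25 February and 18 October, so daylight saving is in effect and Pelide Coast is at UTC+09:30.
07:00 UTC + 9h30m = 16:30 Pelide Coast.

16:30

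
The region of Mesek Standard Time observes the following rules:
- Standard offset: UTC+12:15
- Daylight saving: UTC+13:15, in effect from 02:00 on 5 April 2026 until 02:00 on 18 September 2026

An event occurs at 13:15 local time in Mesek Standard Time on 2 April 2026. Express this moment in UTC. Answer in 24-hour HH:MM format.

01:00

2 April 2026 is outside the daylight-saving period (5 April – 18 September), so Mesek Standard Time is on standard time, UTC+12:15.
13:15 local − 12h15m = 01:00 UTC.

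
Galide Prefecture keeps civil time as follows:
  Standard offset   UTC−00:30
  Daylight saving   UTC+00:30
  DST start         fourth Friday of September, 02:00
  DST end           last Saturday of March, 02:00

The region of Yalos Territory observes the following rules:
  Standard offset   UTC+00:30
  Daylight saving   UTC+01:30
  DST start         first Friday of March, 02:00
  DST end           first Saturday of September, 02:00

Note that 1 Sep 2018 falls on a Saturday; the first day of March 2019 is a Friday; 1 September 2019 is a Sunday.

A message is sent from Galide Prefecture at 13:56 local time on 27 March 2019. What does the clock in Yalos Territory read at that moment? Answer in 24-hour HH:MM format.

1 September 2018 is a Saturday, so the first Friday is September 7 and the fourth is September 28.
1 March 2019 is a Friday, so Saturdays fall on 2, 9, 16, 23, 30; the last is March 30.
27 March 2019 falls between 28 September 2018 and 30 March 2019, so daylight saving is in effect and Galide Prefecture is at UTC+00:30.
13:56 Galide Prefecture − 0h30m = 13:26 UTC.
1 March 2019 is a Friday, so the first Friday is March 1.
1 September 2019 is a Sunday, so the first Saturday is September 7.
At the standard offset (UTC+00:30), 13:26 UTC + 0h30m = 13:56 Yalos Territory standard time.
Daylight saving runs 1 March – 7 September; the standard-time date in Yalos Territory, 27 March 2019, is inside that window, so Yalos Territory is at UTC+01:30.
13:26 UTC + 1h30m = 14:56 Yalos Territory.

14:56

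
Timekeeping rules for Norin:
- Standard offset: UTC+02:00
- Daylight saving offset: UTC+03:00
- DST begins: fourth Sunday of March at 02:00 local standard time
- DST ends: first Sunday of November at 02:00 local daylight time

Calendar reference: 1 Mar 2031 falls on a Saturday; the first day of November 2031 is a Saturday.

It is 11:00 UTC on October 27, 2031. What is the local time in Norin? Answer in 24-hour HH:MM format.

1 March 2031 is a Saturday, so the first Sunday is March 2 and the fourth is March 23.
1 November 2031 is a Saturday, so the first Sunday is November 2.
At the standard offset (UTC+02:00), 11:00 UTC + 2h = 13:00 Norin standard time.
The standard-time date in Norin, October 27, 2031, lies within the daylight-saving period (23 March – 2 November), so Norin is on daylight time, UTC+03:00.
11:00 UTC + 3h = 14:00 local.

14:00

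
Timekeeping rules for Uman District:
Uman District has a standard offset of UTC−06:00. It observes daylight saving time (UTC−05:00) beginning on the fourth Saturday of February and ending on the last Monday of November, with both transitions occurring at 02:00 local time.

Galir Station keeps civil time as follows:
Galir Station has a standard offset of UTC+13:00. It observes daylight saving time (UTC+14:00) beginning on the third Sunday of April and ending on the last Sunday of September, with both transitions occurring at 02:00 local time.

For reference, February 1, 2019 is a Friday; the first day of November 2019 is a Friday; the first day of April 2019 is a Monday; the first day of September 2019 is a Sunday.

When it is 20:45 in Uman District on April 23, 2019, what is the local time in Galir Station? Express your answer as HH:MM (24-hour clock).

1 February 2019 is a Friday, so the first Saturday is February 2 and the fourth is February 23.
1 November 2019 is a Friday, so Mondays fall on 4, 11, 18, 25; the last is November 25.
April 23, 2019 lies within the daylight-saving period (23 February – 25 November), so Uman District is on daylight time, UTC−05:00.
20:45 Uman District + 5h = 01:45 UTC (rolling into the next day, 24 April 2019).
1 April 2019 is a Monday, so the first Sunday is April 7 and the third is April 21.
1 September 2019 is a Sunday, so Sundays fall on 1, 8, 15, 22, 29; the last is September 29.
At the standard offset (UTC+13:00), 01:45 UTC + 13h = 14:45 Galir Station standard time.
The standard-time date in Galir Station, April 24, 2019, falls between 21 April and 29 September, so daylight saving is in effect and Galir Station is at UTC+14:00.
01:45 UTC + 14h = 15:45 Galir Station.

15:45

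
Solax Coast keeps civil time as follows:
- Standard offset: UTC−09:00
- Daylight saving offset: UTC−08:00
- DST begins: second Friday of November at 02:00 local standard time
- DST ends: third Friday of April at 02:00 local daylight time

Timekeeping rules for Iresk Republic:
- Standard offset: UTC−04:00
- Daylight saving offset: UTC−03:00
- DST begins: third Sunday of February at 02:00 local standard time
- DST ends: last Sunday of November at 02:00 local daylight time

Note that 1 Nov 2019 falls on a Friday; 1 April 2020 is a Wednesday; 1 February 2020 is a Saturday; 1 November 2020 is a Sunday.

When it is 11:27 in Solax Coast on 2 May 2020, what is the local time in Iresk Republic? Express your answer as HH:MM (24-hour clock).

1 November 2019 is a Friday, so the first Friday is November 1 and the second is November 8.
1 April 2020 is a Wednesday, so the first Friday is April 3 and the third is April 17.
Daylight saving runs 8 November 2019 – 17 April 2020; 2 May 2020 is outside that window, so Solax Coast is on standard time at UTC−09:00.
11:27 Solax Coast + 9h = 20:27 UTC.
1 February 2020 is a Saturday, so the first Sunday is February 2 and the third is February 16.
1 November 2020 is a Sunday, so Sundays fall on 1, 8, 15, 22, 29; the last is November 29.
At the standard offset (UTC−04:00), 20:27 UTC − 4h = 16:27 Iresk Republic standard time.
Daylight saving runs 16 February – 29 November; the standard-time date in Iresk Republic, 2 May 2020, is inside that window, so Iresk Republic is at UTC−03:00.
20:27 UTC − 3h = 17:27 Iresk Republic.

17:27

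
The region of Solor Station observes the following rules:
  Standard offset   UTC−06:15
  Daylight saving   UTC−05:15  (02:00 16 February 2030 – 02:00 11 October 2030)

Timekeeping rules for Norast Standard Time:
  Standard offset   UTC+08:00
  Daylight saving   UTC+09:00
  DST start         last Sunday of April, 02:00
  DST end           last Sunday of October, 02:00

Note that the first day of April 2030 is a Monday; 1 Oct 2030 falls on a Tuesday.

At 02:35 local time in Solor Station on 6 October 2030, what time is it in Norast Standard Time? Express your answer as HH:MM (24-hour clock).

Daylight saving runs 16 February – 11 October; 6 October 2030 is inside that window, so Solor Station is at UTC−05:15.
02:35 Solor Station + 5h15m = 07:50 UTC.
1 April 2030 is a Monday, so Sundays fall on 7, 14, 21, 28; the last is April 28.
1 October 2030 is a Tuesday, so Sundays fall on 6, 13, 20, 27; the last is October 27.
At the standard offset (UTC+08:00), 07:50 UTC + 8h = 15:50 Norast Standard Time standard time.
The standard-time date in Norast Standard Time, 6 October 2030, falls between 28 April and 27 October, so daylight saving is in effect and Norast Standard Time is at UTC+09:00.
07:50 UTC + 9h = 16:50 Norast Standard Time.

16:50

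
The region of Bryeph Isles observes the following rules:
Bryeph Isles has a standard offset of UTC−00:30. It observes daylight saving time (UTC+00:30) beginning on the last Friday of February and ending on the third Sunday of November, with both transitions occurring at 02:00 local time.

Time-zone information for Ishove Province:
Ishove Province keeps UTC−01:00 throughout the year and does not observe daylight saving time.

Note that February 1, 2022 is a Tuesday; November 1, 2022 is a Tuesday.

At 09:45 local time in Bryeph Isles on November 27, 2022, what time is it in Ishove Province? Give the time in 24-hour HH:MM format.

09:15

1 February 2022 is a Tuesday, so Fridays fall on 4, 11, 18, 25; the last is February 25.
1 November 2022 is a Tuesday, so the first Sunday is November 6 and the third is November 20.
Daylight saving runs 25 February – 20 November; November 27, 2022 is outside that window, so Bryeph Isles is on standard time at UTC−00:30.
09:45 Bryeph Isles + 0h30m = 10:15 UTC.
Ishove Province has no daylight saving, so its offset is UTC−01:00 year-round.
10:15 UTC − 1h = 09:15 Ishove Province.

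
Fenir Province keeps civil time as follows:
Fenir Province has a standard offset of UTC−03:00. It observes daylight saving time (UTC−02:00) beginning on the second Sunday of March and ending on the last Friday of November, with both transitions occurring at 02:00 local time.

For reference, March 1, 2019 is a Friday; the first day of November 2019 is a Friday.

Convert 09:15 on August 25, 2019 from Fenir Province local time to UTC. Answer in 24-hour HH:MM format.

11:15

1 March 2019 is a Friday, so the first Sunday is March 3 and the second is March 10.
1 November 2019 is a Friday, so Fridays fall on 1, 8, 15, 22, 29; the last is November 29.
August 25, 2019 falls between 10 March and 29 November, so daylight saving is in effect and Fenir Province is at UTC−02:00.
09:15 local + 2h = 11:15 UTC.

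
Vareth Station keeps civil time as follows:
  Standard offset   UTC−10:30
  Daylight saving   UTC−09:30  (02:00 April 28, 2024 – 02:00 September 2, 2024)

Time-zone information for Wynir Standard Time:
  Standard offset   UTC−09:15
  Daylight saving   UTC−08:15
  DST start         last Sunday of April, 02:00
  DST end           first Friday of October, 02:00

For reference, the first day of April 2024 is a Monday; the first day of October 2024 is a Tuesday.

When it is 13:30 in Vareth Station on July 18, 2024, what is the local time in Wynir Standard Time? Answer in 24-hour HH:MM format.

Daylight saving runs 28 April – 2 September; July 18, 2024 is inside that window, so Vareth Station is at UTC−09:30.
13:30 Vareth Station + 9h30m = 23:00 UTC.
1 April 2024 is a Monday, so Sundays fall on 7, 14, 21, 28; the last is April 28.
1 October 2024 is a Tuesday, so the first Friday is October 4.
At the standard offset (UTC−09:15), 23:00 UTC − 9h15m = 13:45 Wynir Standard Time standard time.
Daylight saving runs 28 April – 4 October; the standard-time date in Wynir Standard Time, July 18, 2024, is inside that window, so Wynir Standard Time is at UTC−08:15.
23:00 UTC − 8h15m = 14:45 Wynir Standard Time.

14:45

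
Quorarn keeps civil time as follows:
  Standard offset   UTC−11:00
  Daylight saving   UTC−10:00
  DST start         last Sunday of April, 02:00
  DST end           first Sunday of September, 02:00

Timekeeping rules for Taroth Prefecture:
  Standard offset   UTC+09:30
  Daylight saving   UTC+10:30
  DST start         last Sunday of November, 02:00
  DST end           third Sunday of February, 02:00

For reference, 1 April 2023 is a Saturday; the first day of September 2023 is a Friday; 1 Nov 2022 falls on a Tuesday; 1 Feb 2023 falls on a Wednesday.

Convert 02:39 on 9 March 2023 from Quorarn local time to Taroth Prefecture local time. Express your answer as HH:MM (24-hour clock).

23:09

1 April 2023 is a Saturday, so Sundays fall on 2, 9, 16, 23, 30; the last is April 30.
1 September 2023 is a Friday, so the first Sunday is September 3.
9 March 2023 does not fall between 30 April and 3 September, so daylight saving is not in effect and Quorarn is at UTC−11:00.
02:39 Quorarn + 11h = 13:39 UTC.
1 November 2022 is a Tuesday, so Sundays fall on 6, 13, 20, 27; the last is November 27.
1 February 2023 is a Wednesday, so the first Sunday is February 5 and the third is February 19.
At the standard offset (UTC+09:30), 13:39 UTC + 9h30m = 23:09 Taroth Prefecture standard time.
The standard-time date in Taroth Prefecture, 9 March 2023, is outside the daylight-saving period (27 November 2022 – 19 February 2023), so Taroth Prefecture is on standard time, UTC+09:30.
13:39 UTC + 9h30m = 23:09 Taroth Prefecture.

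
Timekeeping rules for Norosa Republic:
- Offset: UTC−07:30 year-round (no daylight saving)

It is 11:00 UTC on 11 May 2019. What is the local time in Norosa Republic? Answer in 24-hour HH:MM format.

03:30

Norosa Republic has no daylight saving, so its offset is UTC−07:30 year-round.
11:00 UTC − 7h30m = 03:30 local.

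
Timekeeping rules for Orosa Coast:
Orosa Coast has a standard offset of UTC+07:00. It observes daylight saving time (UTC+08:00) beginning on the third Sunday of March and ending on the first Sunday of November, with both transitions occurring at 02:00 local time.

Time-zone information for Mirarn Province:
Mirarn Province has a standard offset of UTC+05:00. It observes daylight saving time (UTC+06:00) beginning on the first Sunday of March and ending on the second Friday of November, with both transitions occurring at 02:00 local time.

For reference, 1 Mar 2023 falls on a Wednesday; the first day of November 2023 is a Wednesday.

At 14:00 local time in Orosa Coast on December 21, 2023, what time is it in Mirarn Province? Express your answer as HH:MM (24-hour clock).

1 March 2023 is a Wednesday, so the first Sunday is March 5 and the third is March 19.
1 November 2023 is a Wednesday, so the first Sunday is November 5.
Daylight saving runs 19 March – 5 November; December 21, 2023 is outside that window, so Orosa Coast is on standard time at UTC+07:00.
14:00 Orosa Coast − 7h = 07:00 UTC.
1 March 2023 is a Wednesday, so the first Sunday is March 5.
1 November 2023 is a Wednesday, so the first Friday is November 3 and the second is November 10.
At the standard offset (UTC+05:00), 07:00 UTC + 5h = 12:00 Mirarn Province standard time.
Daylight saving runs 5 March – 10 November; the standard-time date in Mirarn Province, December 21, 2023, is outside that window, so Mirarn Province is on standard time at UTC+05:00.
07:00 UTC + 5h = 12:00 Mirarn Province.

12:00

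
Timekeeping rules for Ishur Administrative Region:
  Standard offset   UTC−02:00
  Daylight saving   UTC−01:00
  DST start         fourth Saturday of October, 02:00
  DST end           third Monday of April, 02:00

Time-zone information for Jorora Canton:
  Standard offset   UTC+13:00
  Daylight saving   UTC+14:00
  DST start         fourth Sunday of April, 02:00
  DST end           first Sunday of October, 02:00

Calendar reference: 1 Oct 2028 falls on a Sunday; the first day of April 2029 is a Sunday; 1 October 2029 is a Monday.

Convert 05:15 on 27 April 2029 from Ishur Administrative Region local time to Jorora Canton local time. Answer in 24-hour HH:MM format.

21:15

1 October 2028 is a Sunday, so the first Saturday is October 7 and the fourth is October 28.
1 April 2029 is a Sunday, so the first Monday is April 2 and the third is April 16.
27 April 2029 is outside the daylight-saving period (28 October 2028 – 16 April 2029), so Ishur Administrative Region is on standard time, UTC−02:00.
05:15 Ishur Administrative Region + 2h = 07:15 UTC.
1 April 2029 is a Sunday, so the first Sunday is April 1 and the fourth is April 22.
1 October 2029 is a Monday, so the first Sunday is October 7.
At the standard offset (UTC+13:00), 07:15 UTC + 13h = 20:15 Jorora Canton standard time.
The standard-time date in Jorora Canton, 27 April 2029, falls between 22 April and 7 October, so daylight saving is in effect and Jorora Canton is at UTC+14:00.
07:15 UTC + 14h = 21:15 Jorora Canton.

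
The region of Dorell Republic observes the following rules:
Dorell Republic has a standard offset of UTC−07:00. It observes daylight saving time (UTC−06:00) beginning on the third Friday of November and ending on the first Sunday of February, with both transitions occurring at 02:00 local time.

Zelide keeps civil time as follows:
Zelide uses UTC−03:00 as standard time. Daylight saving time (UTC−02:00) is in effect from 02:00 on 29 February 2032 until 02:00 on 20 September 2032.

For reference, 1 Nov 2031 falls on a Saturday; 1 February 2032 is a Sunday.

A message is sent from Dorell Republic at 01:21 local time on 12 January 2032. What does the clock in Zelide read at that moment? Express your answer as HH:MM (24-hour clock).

04:21

1 November 2031 is a Saturday, so the first Friday is November 7 and the third is November 21.
1 February 2032 is a Sunday, so the first Sunday is February 1.
12 January 2032 lies within the daylight-saving period (21 November 2031 – 1 February 2032), so Dorell Republic is on daylight time, UTC−06:00.
01:21 Dorell Republic + 6h = 07:21 UTC.
At the standard offset (UTC−03:00), 07:21 UTC − 3h = 04:21 Zelide standard time.
The standard-time date in Zelide, 12 January 2032, is outside the daylight-saving period (29 February – 20 September), so Zelide is on standard time, UTC−03:00.
07:21 UTC − 3h = 04:21 Zelide.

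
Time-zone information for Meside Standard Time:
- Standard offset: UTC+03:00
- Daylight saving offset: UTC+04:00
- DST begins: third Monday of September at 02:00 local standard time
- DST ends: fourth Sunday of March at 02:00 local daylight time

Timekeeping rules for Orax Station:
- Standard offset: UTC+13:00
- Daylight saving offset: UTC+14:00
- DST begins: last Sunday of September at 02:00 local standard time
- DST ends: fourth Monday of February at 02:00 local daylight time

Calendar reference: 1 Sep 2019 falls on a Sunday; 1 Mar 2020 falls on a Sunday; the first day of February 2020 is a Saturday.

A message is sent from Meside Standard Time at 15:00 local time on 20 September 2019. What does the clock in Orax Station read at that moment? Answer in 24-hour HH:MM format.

00:00

1 September 2019 is a Sunday, so the first Monday is September 2 and the third is September 16.
1 March 2020 is a Sunday, so the first Sunday is March 1 and the fourth is March 22.
20 September 2019 lies within the daylight-saving period (16 September 2019 – 22 March 2020), so Meside Standard Time is on daylight time, UTC+04:00.
15:00 Meside Standard Time − 4h = 11:00 UTC.
1 September 2019 is a Sunday, so Sundays fall on 1, 8, 15, 22, 29; the last is September 29.
1 February 2020 is a Saturday, so the first Monday is February 3 and the fourth is February 24.
At the standard offset (UTC+13:00), 11:00 UTC + 13h = 00:00 Orax Station standard time (rolling into the next day, 21 September 2019).
The standard-time date in Orax Station, 21 September 2019, does not fall between 29 September 2019 and 24 February 2020, so daylight saving is not in effect and Orax Station is at UTC+13:00.
11:00 UTC + 13h = 00:00 Orax Station (rolling into the next day, 21 September 2019).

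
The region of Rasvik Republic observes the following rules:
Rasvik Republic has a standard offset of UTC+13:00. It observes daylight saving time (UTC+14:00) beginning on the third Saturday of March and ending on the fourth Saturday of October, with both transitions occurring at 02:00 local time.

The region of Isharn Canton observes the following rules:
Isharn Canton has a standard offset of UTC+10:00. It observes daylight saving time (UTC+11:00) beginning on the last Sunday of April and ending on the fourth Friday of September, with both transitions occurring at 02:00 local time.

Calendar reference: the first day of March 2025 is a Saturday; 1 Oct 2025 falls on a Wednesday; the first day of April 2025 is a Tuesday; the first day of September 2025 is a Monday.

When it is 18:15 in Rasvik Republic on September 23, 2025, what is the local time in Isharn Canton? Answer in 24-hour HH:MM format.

1 March 2025 is a Saturday, so the first Saturday is March 1 and the third is March 15.
1 October 2025 is a Wednesday, so the first Saturday is October 4 and the fourth is October 25.
September 23, 2025 lies within the daylight-saving period (15 March – 25 October), so Rasvik Republic is on daylight time, UTC+14:00.
18:15 Rasvik Republic − 14h = 04:15 UTC.
1 April 2025 is a Tuesday, so Sundays fall on 6, 13, 20, 27; the last is April 27.
1 September 2025 is a Monday, so the first Friday is September 5 and the fourth is September 26.
At the standard offset (UTC+10:00), 04:15 UTC + 10h = 14:15 Isharn Canton standard time.
Daylight saving runs 27 April – 26 September; the standard-time date in Isharn Canton, September 23, 2025, is inside that window, so Isharn Canton is at UTC+11:00.
04:15 UTC + 11h = 15:15 Isharn Canton.

15:15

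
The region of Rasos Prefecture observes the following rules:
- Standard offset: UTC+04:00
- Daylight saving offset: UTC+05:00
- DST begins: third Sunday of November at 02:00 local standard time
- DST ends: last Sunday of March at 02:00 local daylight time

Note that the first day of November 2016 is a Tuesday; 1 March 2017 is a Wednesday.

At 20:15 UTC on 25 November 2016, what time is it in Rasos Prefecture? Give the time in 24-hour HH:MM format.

1 November 2016 is a Tuesday, so the first Sunday is November 6 and the third is November 20.
1 March 2017 is a Wednesday, so Sundays fall on 5, 12, 19, 26; the last is March 26.
At the standard offset (UTC+04:00), 20:15 UTC + 4h = 00:15 Rasos Prefecture standard time (rolling into the next day, 26 November 2016).
The standard-time date in Rasos Prefecture, 26 November 2016, falls between 20 November 2016 and 26 March 2017, so daylight saving is in effect and Rasos Prefecture is at UTC+05:00.
20:15 UTC + 5h = 01:15 local (rolling into the next day, 26 November 2016).

01:15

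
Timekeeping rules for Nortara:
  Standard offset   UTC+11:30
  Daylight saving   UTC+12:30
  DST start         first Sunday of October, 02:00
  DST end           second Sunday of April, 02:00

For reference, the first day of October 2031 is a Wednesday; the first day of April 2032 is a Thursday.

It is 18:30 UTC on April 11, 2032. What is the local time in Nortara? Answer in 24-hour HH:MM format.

1 October 2031 is a Wednesday, so the first Sunday is October 5.
1 April 2032 is a Thursday, so the first Sunday is April 4 and the second is April 11.
At the standard offset (UTC+11:30), 18:30 UTC + 11h30m = 06:00 Nortara standard time (rolling into the next day, 12 April 2032).
Daylight saving runs 5 October 2031 – 11 April 2032; the standard-time date in Nortara, April 12, 2032, is outside that window, so Nortara is on standard time at UTC+11:30.
18:30 UTC + 11h30m = 06:00 local (rolling into the next day, 12 April 2032).

06:00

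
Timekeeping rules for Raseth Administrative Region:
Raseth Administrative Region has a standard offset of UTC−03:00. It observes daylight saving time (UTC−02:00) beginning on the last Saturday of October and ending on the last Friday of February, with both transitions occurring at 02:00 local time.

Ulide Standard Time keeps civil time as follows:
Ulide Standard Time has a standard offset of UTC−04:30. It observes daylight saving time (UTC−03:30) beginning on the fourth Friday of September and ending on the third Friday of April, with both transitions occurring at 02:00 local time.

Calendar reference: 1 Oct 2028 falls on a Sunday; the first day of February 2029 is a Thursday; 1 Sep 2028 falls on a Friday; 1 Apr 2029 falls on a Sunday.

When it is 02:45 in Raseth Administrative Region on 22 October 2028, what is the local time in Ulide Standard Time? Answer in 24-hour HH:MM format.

02:15

1 October 2028 is a Sunday, so Saturdays fall on 7, 14, 21, 28; the last is October 28.
1 February 2029 is a Thursday, so Fridays fall on 2, 9, 16, 23; the last is February 23.
Daylight saving runs 28 October 2028 – 23 February 2029; 22 October 2028 is outside that window, so Raseth Administrative Region is on standard time at UTC−03:00.
02:45 Raseth Administrative Region + 3h = 05:45 UTC.
1 September 2028 is a Friday, so the first Friday is September 1 and the fourth is September 22.
1 April 2029 is a Sunday, so the first Friday is April 6 and the third is April 20.
At the standard offset (UTC−04:30), 05:45 UTC − 4h30m = 01:15 Ulide Standard Time standard time.
Daylight saving runs 22 September 2028 – 20 April 2029; the standard-time date in Ulide Standard Time, 22 October 2028, is inside that window, so Ulide Standard Time is at UTC−03:30.
05:45 UTC − 3h30m = 02:15 Ulide Standard Time.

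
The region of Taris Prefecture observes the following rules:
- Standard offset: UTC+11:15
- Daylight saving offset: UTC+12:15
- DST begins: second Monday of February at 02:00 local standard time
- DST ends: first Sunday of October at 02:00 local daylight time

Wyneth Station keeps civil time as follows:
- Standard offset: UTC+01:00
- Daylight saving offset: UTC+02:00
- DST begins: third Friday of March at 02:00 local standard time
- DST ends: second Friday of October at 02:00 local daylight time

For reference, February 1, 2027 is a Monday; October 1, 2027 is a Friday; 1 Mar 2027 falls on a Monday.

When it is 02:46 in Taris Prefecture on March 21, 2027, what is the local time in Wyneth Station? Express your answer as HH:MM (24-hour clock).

1 February 2027 is a Monday, so the first Monday is February 1 and the second is February 8.
1 October 2027 is a Friday, so the first Sunday is October 3.
March 21, 2027 falls between 8 February and 3 October, so daylight saving is in effect and Taris Prefecture is at UTC+12:15.
02:46 Taris Prefecture − 12h15m = 14:31 UTC (rolling into the previous day, 20 March 2027).
1 March 2027 is a Monday, so the first Friday is March 5 and the third is March 19.
1 October 2027 is a Friday, so the first Friday is October 1 and the second is October 8.
At the standard offset (UTC+01:00), 14:31 UTC + 1h = 15:31 Wyneth Station standard time.
The standard-time date in Wyneth Station, March 20, 2027, falls between 19 March and 8 October, so daylight saving is in effect and Wyneth Station is at UTC+02:00.
14:31 UTC + 2h = 16:31 Wyneth Station.

16:31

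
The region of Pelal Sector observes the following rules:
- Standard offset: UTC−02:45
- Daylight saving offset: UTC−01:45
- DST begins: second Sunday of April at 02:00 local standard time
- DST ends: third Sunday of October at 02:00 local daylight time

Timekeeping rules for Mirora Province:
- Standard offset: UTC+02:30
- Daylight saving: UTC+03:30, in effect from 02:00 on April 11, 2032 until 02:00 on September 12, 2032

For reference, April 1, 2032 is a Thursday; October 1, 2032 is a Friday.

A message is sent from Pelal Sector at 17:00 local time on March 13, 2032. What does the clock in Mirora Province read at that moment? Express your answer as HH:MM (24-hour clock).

1 April 2032 is a Thursday, so the first Sunday is April 4 and the second is April 11.
1 October 2032 is a Friday, so the first Sunday is October 3 and the third is October 17.
March 13, 2032 is outside the daylight-saving period (11 April – 17 October), so Pelal Sector is on standard time, UTC−02:45.
17:00 Pelal Sector + 2h45m = 19:45 UTC.
At the standard offset (UTC+02:30), 19:45 UTC + 2h30m = 22:15 Mirora Province standard time.
The standard-time date in Mirora Province, March 13, 2032, is outside the daylight-saving period (11 April – 12 September), so Mirora Province is on standard time, UTC+02:30.
19:45 UTC + 2h30m = 22:15 Mirora Province.

22:15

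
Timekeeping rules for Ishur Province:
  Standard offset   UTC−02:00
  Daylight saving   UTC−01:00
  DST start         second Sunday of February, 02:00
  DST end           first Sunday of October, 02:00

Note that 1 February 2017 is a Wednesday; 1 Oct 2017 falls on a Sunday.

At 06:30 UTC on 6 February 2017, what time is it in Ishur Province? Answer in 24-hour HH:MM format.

1 February 2017 is a Wednesday, so the first Sunday is February 5 and the second is February 12.
1 October 2017 is a Sunday, so the first Sunday is October 1.
At the standard offset (UTC−02:00), 06:30 UTC − 2h = 04:30 Ishur Province standard time.
Daylight saving runs 12 February – 1 October; the standard-time date in Ishur Province, 6 February 2017, is outside that window, so Ishur Province is on standard time at UTC−02:00.
06:30 UTC − 2h = 04:30 local.

04:30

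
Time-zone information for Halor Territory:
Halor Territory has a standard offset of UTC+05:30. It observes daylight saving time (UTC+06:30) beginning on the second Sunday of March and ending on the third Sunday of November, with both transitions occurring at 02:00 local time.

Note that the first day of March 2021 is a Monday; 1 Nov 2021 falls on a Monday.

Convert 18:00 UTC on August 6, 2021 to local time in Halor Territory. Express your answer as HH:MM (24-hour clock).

00:30

1 March 2021 is a Monday, so the first Sunday is March 7 and the second is March 14.
1 November 2021 is a Monday, so the first Sunday is November 7 and the third is November 21.
At the standard offset (UTC+05:30), 18:00 UTC + 5h30m = 23:30 Halor Territory standard time.
Daylight saving runs 14 March – 21 November; the standard-time date in Halor Territory, August 6, 2021, is inside that window, so Halor Territory is at UTC+06:30.
18:00 UTC + 6h30m = 00:30 local (rolling into the next day, 7 August 2021).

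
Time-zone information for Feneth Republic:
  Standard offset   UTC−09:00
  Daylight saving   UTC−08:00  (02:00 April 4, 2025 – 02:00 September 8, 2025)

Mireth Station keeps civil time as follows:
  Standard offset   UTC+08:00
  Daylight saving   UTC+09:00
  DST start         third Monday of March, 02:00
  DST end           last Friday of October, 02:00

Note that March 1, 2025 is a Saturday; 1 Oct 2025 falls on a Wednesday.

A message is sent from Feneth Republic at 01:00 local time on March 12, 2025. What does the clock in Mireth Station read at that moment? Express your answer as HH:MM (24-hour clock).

18:00

March 12, 2025 is outside the daylight-saving period (4 April – 8 September), so Feneth Republic is on standard time, UTC−09:00.
01:00 Feneth Republic + 9h = 10:00 UTC.
1 March 2025 is a Saturday, so the first Monday is March 3 and the third is March 17.
1 October 2025 is a Wednesday, so Fridays fall on 3, 10, 17, 24, 31; the last is October 31.
At the standard offset (UTC+08:00), 10:00 UTC + 8h = 18:00 Mireth Station standard time.
The standard-time date in Mireth Station, March 12, 2025, does not fall between 17 March and 31 October, so daylight saving is not in effect and Mireth Station is at UTC+08:00.
10:00 UTC + 8h = 18:00 Mireth Station.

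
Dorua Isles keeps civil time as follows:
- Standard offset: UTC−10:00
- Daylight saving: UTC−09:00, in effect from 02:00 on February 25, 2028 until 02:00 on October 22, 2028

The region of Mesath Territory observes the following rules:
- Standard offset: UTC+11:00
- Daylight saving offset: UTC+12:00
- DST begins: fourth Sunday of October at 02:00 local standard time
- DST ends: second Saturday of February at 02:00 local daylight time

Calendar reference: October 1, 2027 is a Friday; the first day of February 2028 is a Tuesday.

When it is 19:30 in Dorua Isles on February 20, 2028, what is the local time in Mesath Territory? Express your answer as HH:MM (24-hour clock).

Daylight saving runs 25 February – 22 October; February 20, 2028 is outside that window, so Dorua Isles is on standard time at UTC−10:00.
19:30 Dorua Isles + 10h = 05:30 UTC (rolling into the next day, 21 February 2028).
1 October 2027 is a Friday, so the first Sunday is October 3 and the fourth is October 24.
1 February 2028 is a Tuesday, so the first Saturday is February 5 and the second is February 12.
At the standard offset (UTC+11:00), 05:30 UTC + 11h = 16:30 Mesath Territory standard time.
Daylight saving runs 24 October 2027 – 12 February 2028; the standard-time date in Mesath Territory, February 21, 2028, is outside that window, so Mesath Territory is on standard time at UTC+11:00.
05:30 UTC + 11h = 16:30 Mesath Territory.

16:30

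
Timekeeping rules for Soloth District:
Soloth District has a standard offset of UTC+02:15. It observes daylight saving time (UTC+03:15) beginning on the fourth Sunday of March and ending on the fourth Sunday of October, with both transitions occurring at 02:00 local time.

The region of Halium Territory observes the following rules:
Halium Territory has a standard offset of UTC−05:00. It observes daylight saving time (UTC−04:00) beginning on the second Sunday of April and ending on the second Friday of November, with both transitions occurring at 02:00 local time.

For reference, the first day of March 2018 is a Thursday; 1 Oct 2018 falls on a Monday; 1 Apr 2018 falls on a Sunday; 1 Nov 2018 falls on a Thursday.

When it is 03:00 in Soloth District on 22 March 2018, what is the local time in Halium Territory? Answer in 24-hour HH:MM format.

19:45

1 March 2018 is a Thursday, so the first Sunday is March 4 and the fourth is March 25.
1 October 2018 is a Monday, so the first Sunday is October 7 and the fourth is October 28.
Daylight saving runs 25 March – 28 October; 22 March 2018 is outside that window, so Soloth District is on standard time at UTC+02:15.
03:00 Soloth District − 2h15m = 00:45 UTC.
1 April 2018 is a Sunday, so the first Sunday is April 1 and the second is April 8.
1 November 2018 is a Thursday, so the first Friday is November 2 and the second is November 9.
At the standard offset (UTC−05:00), 00:45 UTC − 5h = 19:45 Halium Territory standard time (rolling into the previous day, 21 March 2018).
Daylight saving runs 8 April – 9 November; the standard-time date in Halium Territory, 21 March 2018, is outside that window, so Halium Territory is on standard time at UTC−05:00.
00:45 UTC − 5h = 19:45 Halium Territory (rolling into the previous day, 21 March 2018).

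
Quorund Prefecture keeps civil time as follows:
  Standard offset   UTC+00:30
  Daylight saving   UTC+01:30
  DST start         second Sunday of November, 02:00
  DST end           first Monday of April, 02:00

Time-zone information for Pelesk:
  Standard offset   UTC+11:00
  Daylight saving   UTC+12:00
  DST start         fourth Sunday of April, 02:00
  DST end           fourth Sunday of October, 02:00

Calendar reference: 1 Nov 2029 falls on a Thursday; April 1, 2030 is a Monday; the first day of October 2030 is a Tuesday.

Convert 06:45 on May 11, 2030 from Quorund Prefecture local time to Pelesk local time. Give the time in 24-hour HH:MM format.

1 November 2029 is a Thursday, so the first Sunday is November 4 and the second is November 11.
1 April 2030 is a Monday, so the first Monday is April 1.
May 11, 2030 is outside the daylight-saving period (11 November 2029 – 1 April 2030), so Quorund Prefecture is on standard time, UTC+00:30.
06:45 Quorund Prefecture − 0h30m = 06:15 UTC.
1 April 2030 is a Monday, so the first Sunday is April 7 and the fourth is April 28.
1 October 2030 is a Tuesday, so the first Sunday is October 6 and the fourth is October 27.
At the standard offset (UTC+11:00), 06:15 UTC + 11h = 17:15 Pelesk standard time.
The standard-time date in Pelesk, May 11, 2030, falls between 28 April and 27 October, so daylight saving is in effect and Pelesk is at UTC+12:00.
06:15 UTC + 12h = 18:15 Pelesk.

18:15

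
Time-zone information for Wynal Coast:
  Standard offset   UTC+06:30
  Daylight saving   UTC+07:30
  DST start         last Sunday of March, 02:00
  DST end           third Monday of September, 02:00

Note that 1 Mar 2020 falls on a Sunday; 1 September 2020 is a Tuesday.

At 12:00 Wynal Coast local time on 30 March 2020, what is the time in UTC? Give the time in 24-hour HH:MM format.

1 March 2020 is a Sunday, so Sundays fall on 1, 8, 15, 22, 29; the last is March 29.
1 September 2020 is a Tuesday, so the first Monday is September 7 and the third is September 21.
30 March 2020 falls between 29 March and 21 September, so daylight saving is in effect and Wynal Coast is at UTC+07:30.
12:00 local − 7h30m = 04:30 UTC.

04:30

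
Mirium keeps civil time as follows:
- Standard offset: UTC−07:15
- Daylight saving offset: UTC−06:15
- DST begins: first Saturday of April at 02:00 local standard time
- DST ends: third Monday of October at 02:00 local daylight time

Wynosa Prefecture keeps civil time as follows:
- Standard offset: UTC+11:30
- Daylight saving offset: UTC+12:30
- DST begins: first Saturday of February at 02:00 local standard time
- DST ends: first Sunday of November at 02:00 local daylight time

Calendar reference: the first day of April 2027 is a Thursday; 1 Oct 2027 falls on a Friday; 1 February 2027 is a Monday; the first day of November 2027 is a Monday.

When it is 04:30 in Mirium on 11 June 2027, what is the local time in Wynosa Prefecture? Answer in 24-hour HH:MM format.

1 April 2027 is a Thursday, so the first Saturday is April 3.
1 October 2027 is a Friday, so the first Monday is October 4 and the third is October 18.
Daylight saving runs 3 April – 18 October; 11 June 2027 is inside that window, so Mirium is at UTC−06:15.
04:30 Mirium + 6h15m = 10:45 UTC.
1 February 2027 is a Monday, so the first Saturday is February 6.
1 November 2027 is a Monday, so the first Sunday is November 7.
At the standard offset (UTC+11:30), 10:45 UTC + 11h30m = 22:15 Wynosa Prefecture standard time.
The standard-time date in Wynosa Prefecture, 11 June 2027, falls between 6 February and 7 November, so daylight saving is in effect and Wynosa Prefecture is at UTC+12:30.
10:45 UTC + 12h30m = 23:15 Wynosa Prefecture.

23:15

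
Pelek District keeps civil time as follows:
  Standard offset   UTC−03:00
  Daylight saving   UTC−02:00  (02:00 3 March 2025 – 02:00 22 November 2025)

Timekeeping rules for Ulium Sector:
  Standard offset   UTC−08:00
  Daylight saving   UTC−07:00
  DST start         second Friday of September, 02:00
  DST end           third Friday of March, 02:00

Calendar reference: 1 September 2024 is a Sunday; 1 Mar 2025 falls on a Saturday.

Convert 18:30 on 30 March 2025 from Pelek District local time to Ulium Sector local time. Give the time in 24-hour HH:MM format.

30 March 2025 lies within the daylight-saving period (3 March – 22 November), so Pelek District is on daylight time, UTC−02:00.
18:30 Pelek District + 2h = 20:30 UTC.
1 September 2024 is a Sunday, so the first Friday is September 6 and the second is September 13.
1 March 2025 is a Saturday, so the first Friday is March 7 and the third is March 21.
At the standard offset (UTC−08:00), 20:30 UTC − 8h = 12:30 Ulium Sector standard time.
Daylight saving runs 13 September 2024 – 21 March 2025; the standard-time date in Ulium Sector, 30 March 2025, is outside that window, so Ulium Sector is on standard time at UTC−08:00.
20:30 UTC − 8h = 12:30 Ulium Sector.

12:30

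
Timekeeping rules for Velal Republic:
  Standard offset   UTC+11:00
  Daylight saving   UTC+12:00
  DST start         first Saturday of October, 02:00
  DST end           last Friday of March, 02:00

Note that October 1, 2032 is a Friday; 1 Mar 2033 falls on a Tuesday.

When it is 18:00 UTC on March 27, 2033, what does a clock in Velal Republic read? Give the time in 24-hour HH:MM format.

05:00

1 October 2032 is a Friday, so the first Saturday is October 2.
1 March 2033 is a Tuesday, so Fridays fall on 4, 11, 18, 25; the last is March 25.
At the standard offset (UTC+11:00), 18:00 UTC + 11h = 05:00 Velal Republic standard time (rolling into the next day, 28 March 2033).
The standard-time date in Velal Republic, March 28, 2033, does not fall between 2 October 2032 and 25 March 2033, so daylight saving is not in effect and Velal Republic is at UTC+11:00.
18:00 UTC + 11h = 05:00 local (rolling into the next day, 28 March 2033).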